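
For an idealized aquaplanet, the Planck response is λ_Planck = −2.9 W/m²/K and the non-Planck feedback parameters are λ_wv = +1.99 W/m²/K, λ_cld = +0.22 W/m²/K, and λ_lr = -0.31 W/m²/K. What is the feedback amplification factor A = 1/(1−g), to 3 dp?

Convert to gains: g_wv = 1.99/2.9 = 0.6862; g_cld = 0.22/2.9 = 0.07586; g_lr = -0.31/2.9 = -0.1069.
Total gain g = 0.65516.
A = 1/(1 − 0.65516) = 2.900.

2.900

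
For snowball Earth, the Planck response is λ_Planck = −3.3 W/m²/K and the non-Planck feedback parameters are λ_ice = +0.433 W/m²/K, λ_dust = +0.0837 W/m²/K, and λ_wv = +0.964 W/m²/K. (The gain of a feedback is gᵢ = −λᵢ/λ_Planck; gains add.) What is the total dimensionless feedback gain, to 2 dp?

Convert to gains: g_ice = 0.433/3.3 = 0.1312; g_dust = 0.0837/3.3 = 0.02536; g_wv = 0.964/3.3 = 0.2921.
Total gain g = 0.44866.

0.45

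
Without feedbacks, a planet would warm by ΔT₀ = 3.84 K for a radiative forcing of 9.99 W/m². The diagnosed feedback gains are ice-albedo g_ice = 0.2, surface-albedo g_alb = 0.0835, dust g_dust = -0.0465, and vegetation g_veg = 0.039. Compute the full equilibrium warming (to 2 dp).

5.30 K

Total gain g = 0.2 + 0.0835 − 0.0465 + 0.039 = 0.276.
Amplification A = 1/(1 − 0.276) = 1.381.
ΔT = 3.84 × 1.381 = 5.30 K.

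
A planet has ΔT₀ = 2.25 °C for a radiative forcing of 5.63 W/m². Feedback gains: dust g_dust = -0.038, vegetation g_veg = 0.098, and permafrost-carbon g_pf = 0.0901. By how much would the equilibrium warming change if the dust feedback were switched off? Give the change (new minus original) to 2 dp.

0.12 °C

Original: g = 0.1501, ΔT = 2.25/(1−0.1501) = 2.6474 °C.
Without dust: g' = 0.1881, ΔT' = 2.25/(1−0.1881) = 2.7713 °C.
Change = 2.7713 − 2.6474 = 0.12 °C.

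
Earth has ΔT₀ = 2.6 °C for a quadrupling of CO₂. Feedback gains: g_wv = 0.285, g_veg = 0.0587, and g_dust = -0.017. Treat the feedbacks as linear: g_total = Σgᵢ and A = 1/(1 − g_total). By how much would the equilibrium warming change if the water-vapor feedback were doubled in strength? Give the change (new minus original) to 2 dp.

Original: g = 0.3267, ΔT = 2.6/(1−0.3267) = 3.8616 °C.
With doubled water-vapor: g' = 0.6117, ΔT' = 2.6/(1−0.6117) = 6.6959 °C.
Change = 6.6959 − 3.8616 = 2.83 °C.

2.83 °C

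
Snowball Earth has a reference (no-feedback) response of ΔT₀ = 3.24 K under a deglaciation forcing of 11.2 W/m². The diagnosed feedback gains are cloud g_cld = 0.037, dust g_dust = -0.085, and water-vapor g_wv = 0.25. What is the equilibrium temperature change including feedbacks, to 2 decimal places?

Total gain g = 0.037 − 0.085 + 0.25 = 0.202.
Amplification A = 1/(1 − 0.202) = 1.253.
ΔT = 3.24 × 1.253 = 4.06 K.

4.06 K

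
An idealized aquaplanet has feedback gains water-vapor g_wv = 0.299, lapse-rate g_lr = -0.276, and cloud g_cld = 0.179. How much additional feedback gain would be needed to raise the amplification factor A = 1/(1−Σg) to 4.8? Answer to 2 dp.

0.59

Current total gain = 0.202.
Target gain for A = 4.8: g* = 1 − 1/4.8 = 0.7917.
Additional gain needed = 0.7917 − 0.202 = 0.59.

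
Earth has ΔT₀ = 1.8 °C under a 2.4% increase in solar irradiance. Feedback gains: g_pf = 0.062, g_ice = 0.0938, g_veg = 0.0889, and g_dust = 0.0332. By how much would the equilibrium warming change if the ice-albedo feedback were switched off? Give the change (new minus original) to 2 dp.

Original: g = 0.2779, ΔT = 1.8/(1−0.2779) = 2.4927 °C.
Without ice-albedo: g' = 0.1841, ΔT' = 1.8/(1−0.1841) = 2.2062 °C.
Change = 2.2062 − 2.4927 = -0.29 °C.

-0.29 °C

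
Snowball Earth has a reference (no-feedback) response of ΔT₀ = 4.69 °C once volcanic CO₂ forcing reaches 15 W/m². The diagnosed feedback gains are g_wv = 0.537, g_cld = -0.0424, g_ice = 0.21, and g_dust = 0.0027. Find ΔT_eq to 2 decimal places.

16.02 °C

Total gain g = 0.537 − 0.0424 + 0.21 + 0.0027 = 0.7073.
Amplification A = 1/(1 − 0.7073) = 3.416.
ΔT = 4.69 × 3.416 = 16.02 °C.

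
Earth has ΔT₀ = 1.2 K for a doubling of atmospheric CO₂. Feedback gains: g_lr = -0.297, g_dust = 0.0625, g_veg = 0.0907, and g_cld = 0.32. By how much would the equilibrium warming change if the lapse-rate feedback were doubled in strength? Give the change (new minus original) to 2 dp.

-0.39 K

Original: g = 0.1762, ΔT = 1.2/(1−0.1762) = 1.4567 K.
With doubled lapse-rate: g' = -0.1208, ΔT' = 1.2/(1+0.1208) = 1.0707 K.
Change = 1.0707 − 1.4567 = -0.39 K.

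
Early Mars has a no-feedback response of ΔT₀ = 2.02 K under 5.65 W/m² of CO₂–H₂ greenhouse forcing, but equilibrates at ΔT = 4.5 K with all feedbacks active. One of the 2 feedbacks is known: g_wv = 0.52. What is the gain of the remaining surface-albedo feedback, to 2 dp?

0.03

Amplification A = ΔT/ΔT₀ = 4.5/2.02 = 2.228.
Total gain g = 1 − 1/A = 1 − 1/2.228 = 0.5512.
The known gain is 0.52.
g_alb = 0.5512 − 0.52 = 0.03.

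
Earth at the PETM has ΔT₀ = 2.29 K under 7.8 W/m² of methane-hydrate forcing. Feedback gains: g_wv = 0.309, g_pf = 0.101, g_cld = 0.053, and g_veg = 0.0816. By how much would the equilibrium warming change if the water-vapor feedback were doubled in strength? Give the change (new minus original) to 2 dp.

Original: g = 0.5446, ΔT = 2.29/(1−0.5446) = 5.0285 K.
With doubled water-vapor: g' = 0.8536, ΔT' = 2.29/(1−0.8536) = 15.6421 K.
Change = 15.6421 − 5.0285 = 10.61 K.

10.61 K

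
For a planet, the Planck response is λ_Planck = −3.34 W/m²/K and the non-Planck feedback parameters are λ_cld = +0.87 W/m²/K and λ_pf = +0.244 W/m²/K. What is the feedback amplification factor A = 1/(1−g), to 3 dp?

1.500

Convert to gains: g_cld = 0.87/3.34 = 0.2605; g_pf = 0.244/3.34 = 0.07305.
Total gain g = 0.33355.
A = 1/(1 − 0.33355) = 1.500.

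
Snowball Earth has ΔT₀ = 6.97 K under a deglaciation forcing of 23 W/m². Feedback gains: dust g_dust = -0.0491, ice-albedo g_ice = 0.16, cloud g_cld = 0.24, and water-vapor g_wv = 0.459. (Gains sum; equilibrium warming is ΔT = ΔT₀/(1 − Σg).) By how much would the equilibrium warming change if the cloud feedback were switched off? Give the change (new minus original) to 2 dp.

-20.46 K

Original: g = 0.8099, ΔT = 6.97/(1−0.8099) = 36.6649 K.
Without cloud: g' = 0.5699, ΔT' = 6.97/(1−0.5699) = 16.2055 K.
Change = 16.2055 − 36.6649 = -20.46 K.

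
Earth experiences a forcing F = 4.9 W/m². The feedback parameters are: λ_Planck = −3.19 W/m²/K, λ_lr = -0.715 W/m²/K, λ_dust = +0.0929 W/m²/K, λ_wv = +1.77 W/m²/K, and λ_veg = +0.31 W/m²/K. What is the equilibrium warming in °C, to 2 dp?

Net feedback parameter λ = (−3.19) + (-0.715) + (+0.0929) + (+1.77) + (+0.31) = -1.7321 W/m²/K.
ΔT = −F/λ = −4.9/(-1.7321) = 2.83 °C.

2.83 °C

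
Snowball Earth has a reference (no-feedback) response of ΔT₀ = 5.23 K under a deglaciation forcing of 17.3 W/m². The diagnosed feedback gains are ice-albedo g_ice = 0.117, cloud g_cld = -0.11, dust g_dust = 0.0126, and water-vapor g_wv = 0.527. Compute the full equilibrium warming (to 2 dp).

11.54 K

Total gain g = 0.117 − 0.11 + 0.0126 + 0.527 = 0.5466.
Amplification A = 1/(1 − 0.5466) = 2.206.
ΔT = 5.23 × 2.206 = 11.54 K.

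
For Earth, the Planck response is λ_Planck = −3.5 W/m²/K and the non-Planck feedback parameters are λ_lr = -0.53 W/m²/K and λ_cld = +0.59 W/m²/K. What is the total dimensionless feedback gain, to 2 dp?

Convert to gains: g_lr = -0.53/3.5 = -0.1514; g_cld = 0.59/3.5 = 0.1686.
Total gain g = 0.0172.

0.02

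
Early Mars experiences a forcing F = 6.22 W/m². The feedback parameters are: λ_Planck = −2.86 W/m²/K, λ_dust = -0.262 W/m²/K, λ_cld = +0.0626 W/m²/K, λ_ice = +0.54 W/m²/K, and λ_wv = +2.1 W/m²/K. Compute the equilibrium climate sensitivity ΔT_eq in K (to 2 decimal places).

Net feedback parameter λ = (−2.86) + (-0.262) + (+0.0626) + (+0.54) + (+2.1) = -0.4194 W/m²/K.
ΔT = −F/λ = −6.22/(-0.4194) = 14.83 K.

14.83 K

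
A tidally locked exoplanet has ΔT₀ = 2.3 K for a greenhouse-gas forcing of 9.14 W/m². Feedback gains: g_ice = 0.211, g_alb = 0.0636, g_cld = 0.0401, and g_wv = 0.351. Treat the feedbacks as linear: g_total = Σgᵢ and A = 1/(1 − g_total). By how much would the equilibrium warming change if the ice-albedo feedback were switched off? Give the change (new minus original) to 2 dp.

Original: g = 0.6657, ΔT = 2.3/(1−0.6657) = 6.8800 K.
Without ice-albedo: g' = 0.4547, ΔT' = 2.3/(1−0.4547) = 4.2179 K.
Change = 4.2179 − 6.8800 = -2.66 K.

-2.66 K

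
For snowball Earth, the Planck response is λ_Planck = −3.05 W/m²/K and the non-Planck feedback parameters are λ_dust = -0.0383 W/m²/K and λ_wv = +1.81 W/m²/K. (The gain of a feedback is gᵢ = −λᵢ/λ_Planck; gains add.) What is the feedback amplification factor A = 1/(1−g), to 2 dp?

2.39

Convert to gains: g_dust = -0.0383/3.05 = -0.01256; g_wv = 1.81/3.05 = 0.5934.
Total gain g = 0.58084.
A = 1/(1 − 0.58084) = 2.39.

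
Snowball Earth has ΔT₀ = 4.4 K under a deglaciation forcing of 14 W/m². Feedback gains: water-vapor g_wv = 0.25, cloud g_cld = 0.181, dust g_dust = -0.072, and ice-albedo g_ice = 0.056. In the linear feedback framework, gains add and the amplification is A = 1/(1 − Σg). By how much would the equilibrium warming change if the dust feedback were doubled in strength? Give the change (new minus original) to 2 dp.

-0.82 K

Original: g = 0.415, ΔT = 4.4/(1−0.415) = 7.5214 K.
With doubled dust: g' = 0.343, ΔT' = 4.4/(1−0.343) = 6.6971 K.
Change = 6.6971 − 7.5214 = -0.82 K.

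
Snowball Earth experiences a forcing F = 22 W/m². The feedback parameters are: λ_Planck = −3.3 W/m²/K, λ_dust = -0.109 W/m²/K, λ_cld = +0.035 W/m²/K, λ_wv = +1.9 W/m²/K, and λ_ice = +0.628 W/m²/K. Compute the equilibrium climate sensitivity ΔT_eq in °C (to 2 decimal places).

Net feedback parameter λ = (−3.3) + (-0.109) + (+0.035) + (+1.9) + (+0.628) = -0.846 W/m²/K.
ΔT = −F/λ = −22/(-0.846) = 26.00 °C.

26.00 °C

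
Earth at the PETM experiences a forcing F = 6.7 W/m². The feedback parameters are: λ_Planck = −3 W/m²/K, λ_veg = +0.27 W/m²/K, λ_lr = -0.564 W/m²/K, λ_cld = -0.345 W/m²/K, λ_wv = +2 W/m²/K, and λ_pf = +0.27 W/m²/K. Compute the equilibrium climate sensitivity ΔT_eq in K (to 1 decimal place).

Net feedback parameter λ = (−3) + (+0.27) + (-0.564) + (-0.345) + (+2) + (+0.27) = -1.369 W/m²/K.
ΔT = −F/λ = −6.7/(-1.369) = 4.9 K.

4.9 K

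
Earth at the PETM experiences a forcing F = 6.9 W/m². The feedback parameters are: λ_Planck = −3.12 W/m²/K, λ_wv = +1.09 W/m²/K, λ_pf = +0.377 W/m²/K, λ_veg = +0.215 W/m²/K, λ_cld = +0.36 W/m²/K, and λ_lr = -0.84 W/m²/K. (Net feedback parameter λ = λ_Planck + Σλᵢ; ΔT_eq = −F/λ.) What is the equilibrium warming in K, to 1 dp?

3.6 K

Net feedback parameter λ = (−3.12) + (+1.09) + (+0.377) + (+0.215) + (+0.36) + (-0.84) = -1.918 W/m²/K.
ΔT = −F/λ = −6.9/(-1.918) = 3.6 K.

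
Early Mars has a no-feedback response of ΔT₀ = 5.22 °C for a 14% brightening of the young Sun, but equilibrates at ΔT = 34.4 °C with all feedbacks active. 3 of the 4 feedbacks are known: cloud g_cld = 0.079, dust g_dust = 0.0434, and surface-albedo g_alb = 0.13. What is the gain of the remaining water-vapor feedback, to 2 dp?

0.60

Amplification A = ΔT/ΔT₀ = 34.4/5.22 = 6.59.
Total gain g = 1 − 1/A = 1 − 1/6.59 = 0.8483.
Known gains sum to 0.079 + 0.0434 + 0.13 = 0.2524.
g_wv = 0.8483 − 0.2524 = 0.60.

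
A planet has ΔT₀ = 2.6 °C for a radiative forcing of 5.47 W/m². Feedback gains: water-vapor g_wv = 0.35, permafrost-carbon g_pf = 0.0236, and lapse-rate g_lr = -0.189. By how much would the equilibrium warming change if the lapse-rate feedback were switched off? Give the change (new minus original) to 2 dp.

0.96 °C

Original: g = 0.1846, ΔT = 2.6/(1−0.1846) = 3.1886 °C.
Without lapse-rate: g' = 0.3736, ΔT' = 2.6/(1−0.3736) = 4.1507 °C.
Change = 4.1507 − 3.1886 = 0.96 °C.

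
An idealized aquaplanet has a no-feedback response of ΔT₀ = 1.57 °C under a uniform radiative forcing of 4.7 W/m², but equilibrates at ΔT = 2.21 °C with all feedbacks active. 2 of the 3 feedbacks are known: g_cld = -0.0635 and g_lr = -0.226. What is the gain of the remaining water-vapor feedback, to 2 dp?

0.58

Amplification A = ΔT/ΔT₀ = 2.21/1.57 = 1.408.
Total gain g = 1 − 1/A = 1 − 1/1.408 = 0.2898.
Known gains sum to -0.0635 − 0.226 = -0.2895.
g_wv = 0.2898 + 0.2895 = 0.58.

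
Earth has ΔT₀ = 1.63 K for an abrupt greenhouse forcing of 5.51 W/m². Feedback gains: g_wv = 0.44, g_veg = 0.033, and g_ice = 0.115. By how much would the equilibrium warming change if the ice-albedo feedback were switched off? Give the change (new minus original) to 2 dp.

Original: g = 0.588, ΔT = 1.63/(1−0.588) = 3.9563 K.
Without ice-albedo: g' = 0.473, ΔT' = 1.63/(1−0.473) = 3.0930 K.
Change = 3.0930 − 3.9563 = -0.86 K.

-0.86 K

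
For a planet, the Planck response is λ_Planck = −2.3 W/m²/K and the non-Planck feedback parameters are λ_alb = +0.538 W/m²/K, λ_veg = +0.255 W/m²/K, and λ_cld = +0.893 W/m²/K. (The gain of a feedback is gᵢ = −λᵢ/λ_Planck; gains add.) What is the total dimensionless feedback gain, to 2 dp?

Convert to gains: g_alb = 0.538/2.3 = 0.2339; g_veg = 0.255/2.3 = 0.1109; g_cld = 0.893/2.3 = 0.3883.
Total gain g = 0.7331.

0.73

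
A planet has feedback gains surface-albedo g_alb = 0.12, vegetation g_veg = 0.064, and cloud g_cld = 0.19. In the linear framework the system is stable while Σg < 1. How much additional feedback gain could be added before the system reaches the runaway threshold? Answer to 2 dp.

0.63

Current total gain = 0.12 + 0.064 + 0.19 = 0.374.
Margin to runaway = 1 − 0.374 = 0.63.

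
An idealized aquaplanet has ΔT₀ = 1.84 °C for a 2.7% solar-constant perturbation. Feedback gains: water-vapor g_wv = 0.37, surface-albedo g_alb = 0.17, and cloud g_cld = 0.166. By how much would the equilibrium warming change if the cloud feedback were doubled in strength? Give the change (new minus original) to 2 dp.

8.12 °C

Original: g = 0.706, ΔT = 1.84/(1−0.706) = 6.2585 °C.
With doubled cloud: g' = 0.872, ΔT' = 1.84/(1−0.872) = 14.3750 °C.
Change = 14.3750 − 6.2585 = 8.12 °C.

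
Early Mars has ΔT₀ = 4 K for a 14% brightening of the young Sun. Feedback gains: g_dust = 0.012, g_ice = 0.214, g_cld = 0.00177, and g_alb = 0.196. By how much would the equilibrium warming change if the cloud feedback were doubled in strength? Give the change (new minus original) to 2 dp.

Original: g = 0.42377, ΔT = 4/(1−0.42377) = 6.9417 K.
With doubled cloud: g' = 0.42554, ΔT' = 4/(1−0.42554) = 6.9631 K.
Change = 6.9631 − 6.9417 = 0.02 K.

0.02 K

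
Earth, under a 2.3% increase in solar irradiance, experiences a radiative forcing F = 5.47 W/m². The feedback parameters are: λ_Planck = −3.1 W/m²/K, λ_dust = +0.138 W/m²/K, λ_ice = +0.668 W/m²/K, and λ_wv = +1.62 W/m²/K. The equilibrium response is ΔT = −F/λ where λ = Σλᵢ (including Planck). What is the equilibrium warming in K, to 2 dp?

Net feedback parameter λ = (−3.1) + (+0.138) + (+0.668) + (+1.62) = -0.674 W/m²/K.
ΔT = −F/λ = −5.47/(-0.674) = 8.12 K.

8.12 K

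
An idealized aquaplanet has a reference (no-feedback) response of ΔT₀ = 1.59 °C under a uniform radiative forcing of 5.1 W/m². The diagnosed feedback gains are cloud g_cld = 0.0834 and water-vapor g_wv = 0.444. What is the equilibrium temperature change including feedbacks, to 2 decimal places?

Total gain g = 0.0834 + 0.444 = 0.5274.
Amplification A = 1/(1 − 0.5274) = 2.116.
ΔT = 1.59 × 2.116 = 3.36 °C.

3.36 °C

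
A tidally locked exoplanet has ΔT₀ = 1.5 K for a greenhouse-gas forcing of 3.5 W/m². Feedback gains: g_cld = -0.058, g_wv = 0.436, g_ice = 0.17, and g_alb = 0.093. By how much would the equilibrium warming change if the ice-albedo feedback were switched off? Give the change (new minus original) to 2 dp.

Original: g = 0.641, ΔT = 1.5/(1−0.641) = 4.1783 K.
Without ice-albedo: g' = 0.471, ΔT' = 1.5/(1−0.471) = 2.8355 K.
Change = 2.8355 − 4.1783 = -1.34 K.

-1.34 K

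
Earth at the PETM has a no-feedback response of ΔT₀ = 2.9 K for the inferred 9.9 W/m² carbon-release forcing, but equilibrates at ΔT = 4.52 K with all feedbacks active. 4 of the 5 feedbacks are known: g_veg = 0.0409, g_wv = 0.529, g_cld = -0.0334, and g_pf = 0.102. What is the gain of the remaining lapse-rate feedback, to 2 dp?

-0.28

Amplification A = ΔT/ΔT₀ = 4.52/2.9 = 1.559.
Total gain g = 1 − 1/A = 1 − 1/1.559 = 0.3586.
Known gains sum to 0.0409 + 0.529 − 0.0334 + 0.102 = 0.6385.
g_lr = 0.3586 − 0.6385 = -0.28.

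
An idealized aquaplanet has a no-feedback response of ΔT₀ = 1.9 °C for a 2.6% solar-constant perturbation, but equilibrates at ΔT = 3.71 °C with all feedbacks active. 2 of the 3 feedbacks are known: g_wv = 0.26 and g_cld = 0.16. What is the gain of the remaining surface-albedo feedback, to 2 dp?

Amplification A = ΔT/ΔT₀ = 3.71/1.9 = 1.953.
Total gain g = 1 − 1/A = 1 − 1/1.953 = 0.488.
Known gains sum to 0.26 + 0.16 = 0.42.
g_alb = 0.488 − 0.42 = 0.07.

0.07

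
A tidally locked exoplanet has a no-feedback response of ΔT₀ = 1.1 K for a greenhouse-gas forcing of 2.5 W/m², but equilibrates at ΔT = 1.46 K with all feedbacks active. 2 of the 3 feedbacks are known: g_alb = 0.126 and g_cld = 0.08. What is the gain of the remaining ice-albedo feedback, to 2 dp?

0.04

Amplification A = ΔT/ΔT₀ = 1.46/1.1 = 1.327.
Total gain g = 1 − 1/A = 1 − 1/1.327 = 0.2464.
Known gains sum to 0.126 + 0.08 = 0.206.
g_ice = 0.2464 − 0.206 = 0.04.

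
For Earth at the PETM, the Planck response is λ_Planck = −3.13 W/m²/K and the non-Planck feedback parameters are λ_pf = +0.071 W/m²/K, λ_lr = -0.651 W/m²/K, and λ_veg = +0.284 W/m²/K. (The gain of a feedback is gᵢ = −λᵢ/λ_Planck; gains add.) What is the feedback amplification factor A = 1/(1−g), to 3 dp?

Convert to gains: g_pf = 0.071/3.13 = 0.02268; g_lr = -0.651/3.13 = -0.208; g_veg = 0.284/3.13 = 0.09073.
Total gain g = -0.09459.
A = 1/(1 + 0.09459) = 0.914.

0.914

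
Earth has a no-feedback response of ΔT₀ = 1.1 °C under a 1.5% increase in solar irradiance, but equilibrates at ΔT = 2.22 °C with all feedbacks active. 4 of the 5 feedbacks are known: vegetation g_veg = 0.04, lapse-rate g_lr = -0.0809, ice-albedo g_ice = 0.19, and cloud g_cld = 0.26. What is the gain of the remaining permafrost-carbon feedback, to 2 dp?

0.10

Amplification A = ΔT/ΔT₀ = 2.22/1.1 = 2.018.
Total gain g = 1 − 1/A = 1 − 1/2.018 = 0.5045.
Known gains sum to 0.04 − 0.0809 + 0.19 + 0.26 = 0.4091.
g_pf = 0.5045 − 0.4091 = 0.10.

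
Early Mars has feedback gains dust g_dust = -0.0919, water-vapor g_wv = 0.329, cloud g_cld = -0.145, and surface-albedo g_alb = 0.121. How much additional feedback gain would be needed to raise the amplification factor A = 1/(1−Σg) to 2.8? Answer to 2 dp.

Current total gain = 0.2131.
Target gain for A = 2.8: g* = 1 − 1/2.8 = 0.6429.
Additional gain needed = 0.6429 − 0.2131 = 0.43.

0.43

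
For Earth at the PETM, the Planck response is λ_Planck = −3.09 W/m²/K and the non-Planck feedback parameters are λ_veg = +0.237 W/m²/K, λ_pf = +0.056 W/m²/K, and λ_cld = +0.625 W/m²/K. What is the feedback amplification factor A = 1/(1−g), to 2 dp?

1.42

Convert to gains: g_veg = 0.237/3.09 = 0.0767; g_pf = 0.056/3.09 = 0.01812; g_cld = 0.625/3.09 = 0.2023.
Total gain g = 0.29712.
A = 1/(1 − 0.29712) = 1.42.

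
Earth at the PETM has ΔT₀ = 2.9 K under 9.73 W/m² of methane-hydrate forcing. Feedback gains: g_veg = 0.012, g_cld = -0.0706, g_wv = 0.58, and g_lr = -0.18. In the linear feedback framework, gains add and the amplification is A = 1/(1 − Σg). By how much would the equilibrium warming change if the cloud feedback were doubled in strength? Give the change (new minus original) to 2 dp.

Original: g = 0.3414, ΔT = 2.9/(1−0.3414) = 4.4033 K.
With doubled cloud: g' = 0.2708, ΔT' = 2.9/(1−0.2708) = 3.9770 K.
Change = 3.9770 − 4.4033 = -0.43 K.

-0.43 K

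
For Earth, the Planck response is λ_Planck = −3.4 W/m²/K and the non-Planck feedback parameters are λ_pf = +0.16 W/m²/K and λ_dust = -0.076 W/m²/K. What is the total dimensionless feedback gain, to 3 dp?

Convert to gains: g_pf = 0.16/3.4 = 0.04706; g_dust = -0.076/3.4 = -0.02235.
Total gain g = 0.02471.

0.025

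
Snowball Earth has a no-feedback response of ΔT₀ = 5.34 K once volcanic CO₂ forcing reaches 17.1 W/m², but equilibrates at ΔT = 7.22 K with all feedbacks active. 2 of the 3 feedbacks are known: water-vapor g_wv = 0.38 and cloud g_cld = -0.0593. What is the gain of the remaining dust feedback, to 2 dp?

Amplification A = ΔT/ΔT₀ = 7.22/5.34 = 1.352.
Total gain g = 1 − 1/A = 1 − 1/1.352 = 0.2604.
Known gains sum to 0.38 − 0.0593 = 0.3207.
g_dust = 0.2604 − 0.3207 = -0.06.

-0.06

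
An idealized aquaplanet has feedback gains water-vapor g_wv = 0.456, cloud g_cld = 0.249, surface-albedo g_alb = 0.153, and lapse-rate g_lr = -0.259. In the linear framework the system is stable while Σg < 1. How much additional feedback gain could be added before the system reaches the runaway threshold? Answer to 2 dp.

0.40

Current total gain = 0.456 + 0.249 + 0.153 − 0.259 = 0.599.
Margin to runaway = 1 − 0.599 = 0.40.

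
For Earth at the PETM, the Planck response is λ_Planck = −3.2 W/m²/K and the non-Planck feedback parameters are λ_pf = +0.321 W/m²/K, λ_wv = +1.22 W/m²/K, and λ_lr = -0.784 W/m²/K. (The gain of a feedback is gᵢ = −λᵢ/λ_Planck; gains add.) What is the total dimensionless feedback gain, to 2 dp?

0.24

Convert to gains: g_pf = 0.321/3.2 = 0.1003; g_wv = 1.22/3.2 = 0.3812; g_lr = -0.784/3.2 = -0.245.
Total gain g = 0.2365.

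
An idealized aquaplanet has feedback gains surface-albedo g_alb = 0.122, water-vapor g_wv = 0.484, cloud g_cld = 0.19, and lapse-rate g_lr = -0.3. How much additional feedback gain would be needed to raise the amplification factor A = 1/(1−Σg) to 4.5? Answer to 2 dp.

Current total gain = 0.496.
Target gain for A = 4.5: g* = 1 − 1/4.5 = 0.7778.
Additional gain needed = 0.7778 − 0.496 = 0.28.

0.28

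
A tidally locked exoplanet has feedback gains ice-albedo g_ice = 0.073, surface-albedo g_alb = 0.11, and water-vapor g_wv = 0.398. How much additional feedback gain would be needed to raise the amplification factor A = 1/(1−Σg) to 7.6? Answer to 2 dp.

Current total gain = 0.581.
Target gain for A = 7.6: g* = 1 − 1/7.6 = 0.8684.
Additional gain needed = 0.8684 − 0.581 = 0.29.

0.29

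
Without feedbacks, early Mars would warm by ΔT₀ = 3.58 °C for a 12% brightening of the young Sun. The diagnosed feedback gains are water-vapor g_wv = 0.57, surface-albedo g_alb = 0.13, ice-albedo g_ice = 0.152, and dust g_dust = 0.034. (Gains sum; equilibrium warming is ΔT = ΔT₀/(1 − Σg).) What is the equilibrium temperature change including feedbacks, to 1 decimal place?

31.4 °C

Total gain g = 0.57 + 0.13 + 0.152 + 0.034 = 0.886.
Amplification A = 1/(1 − 0.886) = 8.772.
ΔT = 3.58 × 8.772 = 31.4 °C.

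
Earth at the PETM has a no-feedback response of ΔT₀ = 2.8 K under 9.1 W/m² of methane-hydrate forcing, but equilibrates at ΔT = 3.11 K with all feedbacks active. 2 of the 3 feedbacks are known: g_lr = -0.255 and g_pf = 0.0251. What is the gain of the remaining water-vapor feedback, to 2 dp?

0.33

Amplification A = ΔT/ΔT₀ = 3.11/2.8 = 1.111.
Total gain g = 1 − 1/A = 1 − 1/1.111 = 0.09991.
Known gains sum to -0.255 + 0.0251 = -0.2299.
g_wv = 0.09991 + 0.2299 = 0.33.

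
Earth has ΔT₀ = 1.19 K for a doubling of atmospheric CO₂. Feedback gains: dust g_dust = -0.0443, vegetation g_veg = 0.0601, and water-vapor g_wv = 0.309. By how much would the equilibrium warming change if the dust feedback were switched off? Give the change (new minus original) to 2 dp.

Original: g = 0.3248, ΔT = 1.19/(1−0.3248) = 1.7624 K.
Without dust: g' = 0.3691, ΔT' = 1.19/(1−0.3691) = 1.8862 K.
Change = 1.8862 − 1.7624 = 0.12 K.

0.12 K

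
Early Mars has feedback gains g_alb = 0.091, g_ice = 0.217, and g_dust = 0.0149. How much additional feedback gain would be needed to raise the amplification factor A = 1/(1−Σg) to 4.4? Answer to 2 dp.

Current total gain = 0.3229.
Target gain for A = 4.4: g* = 1 − 1/4.4 = 0.7727.
Additional gain needed = 0.7727 − 0.3229 = 0.45.

0.45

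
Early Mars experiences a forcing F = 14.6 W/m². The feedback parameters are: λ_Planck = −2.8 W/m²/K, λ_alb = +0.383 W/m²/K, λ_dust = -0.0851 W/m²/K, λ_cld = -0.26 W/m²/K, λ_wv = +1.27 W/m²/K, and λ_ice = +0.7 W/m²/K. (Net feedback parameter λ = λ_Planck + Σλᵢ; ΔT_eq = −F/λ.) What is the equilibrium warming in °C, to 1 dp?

18.4 °C

Net feedback parameter λ = (−2.8) + (+0.383) + (-0.0851) + (-0.26) + (+1.27) + (+0.7) = -0.7921 W/m²/K.
ΔT = −F/λ = −14.6/(-0.7921) = 18.4 °C.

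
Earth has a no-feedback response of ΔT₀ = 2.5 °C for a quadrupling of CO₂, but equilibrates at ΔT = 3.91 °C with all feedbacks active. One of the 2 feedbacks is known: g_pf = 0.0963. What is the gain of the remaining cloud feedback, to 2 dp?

0.26

Amplification A = ΔT/ΔT₀ = 3.91/2.5 = 1.564.
Total gain g = 1 − 1/A = 1 − 1/1.564 = 0.3606.
The known gain is 0.0963.
g_cld = 0.3606 − 0.0963 = 0.26.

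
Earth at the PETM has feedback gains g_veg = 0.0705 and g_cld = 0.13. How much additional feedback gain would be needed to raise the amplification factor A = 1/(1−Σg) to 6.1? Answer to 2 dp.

Current total gain = 0.2005.
Target gain for A = 6.1: g* = 1 − 1/6.1 = 0.8361.
Additional gain needed = 0.8361 − 0.2005 = 0.64.

0.64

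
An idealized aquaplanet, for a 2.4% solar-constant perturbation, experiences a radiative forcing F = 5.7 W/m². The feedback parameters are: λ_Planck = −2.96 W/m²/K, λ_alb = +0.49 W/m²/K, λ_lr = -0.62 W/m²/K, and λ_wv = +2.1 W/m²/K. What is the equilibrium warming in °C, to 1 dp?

5.8 °C

Net feedback parameter λ = (−2.96) + (+0.49) + (-0.62) + (+2.1) = -0.99 W/m²/K.
ΔT = −F/λ = −5.7/(-0.99) = 5.8 °C.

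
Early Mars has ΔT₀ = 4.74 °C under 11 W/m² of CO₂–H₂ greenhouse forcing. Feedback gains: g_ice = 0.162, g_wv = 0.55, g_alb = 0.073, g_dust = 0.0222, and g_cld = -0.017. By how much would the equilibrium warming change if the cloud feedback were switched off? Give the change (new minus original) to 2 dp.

Original: g = 0.7902, ΔT = 4.74/(1−0.7902) = 22.5929 °C.
Without cloud: g' = 0.8072, ΔT' = 4.74/(1−0.8072) = 24.5851 °C.
Change = 24.5851 − 22.5929 = 1.99 °C.

1.99 °C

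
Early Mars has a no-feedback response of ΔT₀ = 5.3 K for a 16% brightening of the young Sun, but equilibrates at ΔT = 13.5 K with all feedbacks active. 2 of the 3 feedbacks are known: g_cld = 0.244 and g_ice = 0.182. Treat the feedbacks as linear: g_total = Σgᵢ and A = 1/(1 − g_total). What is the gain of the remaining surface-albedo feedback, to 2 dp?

Amplification A = ΔT/ΔT₀ = 13.5/5.3 = 2.547.
Total gain g = 1 − 1/A = 1 − 1/2.547 = 0.6074.
Known gains sum to 0.244 + 0.182 = 0.426.
g_alb = 0.6074 − 0.426 = 0.18.

0.18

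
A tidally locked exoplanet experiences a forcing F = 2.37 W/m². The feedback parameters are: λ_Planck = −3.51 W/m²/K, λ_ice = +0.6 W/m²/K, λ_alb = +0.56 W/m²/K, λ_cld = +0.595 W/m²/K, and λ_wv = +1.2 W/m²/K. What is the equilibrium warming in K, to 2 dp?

4.27 K

Net feedback parameter λ = (−3.51) + (+0.6) + (+0.56) + (+0.595) + (+1.2) = -0.555 W/m²/K.
ΔT = −F/λ = −2.37/(-0.555) = 4.27 K.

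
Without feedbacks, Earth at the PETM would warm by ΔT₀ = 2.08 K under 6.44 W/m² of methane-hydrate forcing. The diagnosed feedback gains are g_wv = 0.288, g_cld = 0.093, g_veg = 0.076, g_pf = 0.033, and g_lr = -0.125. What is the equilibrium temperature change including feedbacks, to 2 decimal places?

3.28 K

Total gain g = 0.288 + 0.093 + 0.076 + 0.033 − 0.125 = 0.365.
Amplification A = 1/(1 − 0.365) = 1.575.
ΔT = 2.08 × 1.575 = 3.28 K.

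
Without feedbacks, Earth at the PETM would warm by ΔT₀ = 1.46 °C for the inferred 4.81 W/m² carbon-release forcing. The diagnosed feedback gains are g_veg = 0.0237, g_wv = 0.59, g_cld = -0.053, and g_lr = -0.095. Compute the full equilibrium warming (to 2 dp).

2.73 °C

Total gain g = 0.0237 + 0.59 − 0.053 − 0.095 = 0.4657.
Amplification A = 1/(1 − 0.4657) = 1.872.
ΔT = 1.46 × 1.872 = 2.73 °C.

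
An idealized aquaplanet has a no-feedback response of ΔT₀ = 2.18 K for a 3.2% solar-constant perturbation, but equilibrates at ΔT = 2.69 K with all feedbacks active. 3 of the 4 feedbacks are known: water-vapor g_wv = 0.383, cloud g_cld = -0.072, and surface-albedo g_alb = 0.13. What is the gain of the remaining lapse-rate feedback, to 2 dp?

Amplification A = ΔT/ΔT₀ = 2.69/2.18 = 1.234.
Total gain g = 1 − 1/A = 1 − 1/1.234 = 0.1896.
Known gains sum to 0.383 − 0.072 + 0.13 = 0.441.
g_lr = 0.1896 − 0.441 = -0.25.

-0.25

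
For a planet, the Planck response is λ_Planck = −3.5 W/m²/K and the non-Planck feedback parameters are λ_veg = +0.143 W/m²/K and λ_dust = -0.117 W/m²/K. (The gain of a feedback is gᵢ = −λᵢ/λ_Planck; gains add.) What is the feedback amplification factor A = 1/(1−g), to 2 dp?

1.01

Convert to gains: g_veg = 0.143/3.5 = 0.04086; g_dust = -0.117/3.5 = -0.03343.
Total gain g = 0.00743.
A = 1/(1 − 0.00743) = 1.01.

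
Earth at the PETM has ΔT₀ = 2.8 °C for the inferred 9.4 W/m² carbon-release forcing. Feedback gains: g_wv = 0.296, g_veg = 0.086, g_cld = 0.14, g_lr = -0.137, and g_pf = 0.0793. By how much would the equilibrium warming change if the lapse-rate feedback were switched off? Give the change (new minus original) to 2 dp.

1.80 °C

Original: g = 0.4643, ΔT = 2.8/(1−0.4643) = 5.2268 °C.
Without lapse-rate: g' = 0.6013, ΔT' = 2.8/(1−0.6013) = 7.0228 °C.
Change = 7.0228 − 5.2268 = 1.80 °C.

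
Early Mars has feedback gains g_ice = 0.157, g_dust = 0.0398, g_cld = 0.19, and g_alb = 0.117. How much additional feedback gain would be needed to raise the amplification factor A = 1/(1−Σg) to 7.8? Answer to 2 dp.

Current total gain = 0.5038.
Target gain for A = 7.8: g* = 1 − 1/7.8 = 0.8718.
Additional gain needed = 0.8718 − 0.5038 = 0.37.

0.37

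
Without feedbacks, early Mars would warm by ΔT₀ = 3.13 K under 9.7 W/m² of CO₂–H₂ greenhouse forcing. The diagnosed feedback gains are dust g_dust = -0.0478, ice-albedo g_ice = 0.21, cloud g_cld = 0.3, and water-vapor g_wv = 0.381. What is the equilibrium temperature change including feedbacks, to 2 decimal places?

19.96 K

Total gain g = -0.0478 + 0.21 + 0.3 + 0.381 = 0.8432.
Amplification A = 1/(1 − 0.8432) = 6.378.
ΔT = 3.13 × 6.378 = 19.96 K.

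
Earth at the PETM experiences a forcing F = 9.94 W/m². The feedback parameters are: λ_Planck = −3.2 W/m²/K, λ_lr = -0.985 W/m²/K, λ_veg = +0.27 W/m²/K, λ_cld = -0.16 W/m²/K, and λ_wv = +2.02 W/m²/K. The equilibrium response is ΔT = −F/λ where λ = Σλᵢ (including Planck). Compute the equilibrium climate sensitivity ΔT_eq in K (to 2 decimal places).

Net feedback parameter λ = (−3.2) + (-0.985) + (+0.27) + (-0.16) + (+2.02) = -2.055 W/m²/K.
ΔT = −F/λ = −9.94/(-2.055) = 4.84 K.

4.84 K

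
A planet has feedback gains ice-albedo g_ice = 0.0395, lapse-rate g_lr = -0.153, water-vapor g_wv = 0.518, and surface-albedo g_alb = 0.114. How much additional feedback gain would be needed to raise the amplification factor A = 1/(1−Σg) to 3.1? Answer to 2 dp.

0.16

Current total gain = 0.5185.
Target gain for A = 3.1: g* = 1 − 1/3.1 = 0.6774.
Additional gain needed = 0.6774 − 0.5185 = 0.16.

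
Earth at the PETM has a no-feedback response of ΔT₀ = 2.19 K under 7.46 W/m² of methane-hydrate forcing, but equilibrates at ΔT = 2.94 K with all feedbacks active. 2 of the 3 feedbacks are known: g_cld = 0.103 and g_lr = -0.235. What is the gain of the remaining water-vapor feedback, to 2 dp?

0.39

Amplification A = ΔT/ΔT₀ = 2.94/2.19 = 1.342.
Total gain g = 1 − 1/A = 1 − 1/1.342 = 0.2548.
Known gains sum to 0.103 − 0.235 = -0.132.
g_wv = 0.2548 + 0.132 = 0.39.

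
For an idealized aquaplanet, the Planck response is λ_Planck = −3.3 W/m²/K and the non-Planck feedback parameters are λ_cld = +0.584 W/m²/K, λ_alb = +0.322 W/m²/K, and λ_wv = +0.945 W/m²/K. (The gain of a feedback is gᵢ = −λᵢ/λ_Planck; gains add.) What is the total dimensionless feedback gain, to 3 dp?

0.561

Convert to gains: g_cld = 0.584/3.3 = 0.177; g_alb = 0.322/3.3 = 0.09758; g_wv = 0.945/3.3 = 0.2864.
Total gain g = 0.56098.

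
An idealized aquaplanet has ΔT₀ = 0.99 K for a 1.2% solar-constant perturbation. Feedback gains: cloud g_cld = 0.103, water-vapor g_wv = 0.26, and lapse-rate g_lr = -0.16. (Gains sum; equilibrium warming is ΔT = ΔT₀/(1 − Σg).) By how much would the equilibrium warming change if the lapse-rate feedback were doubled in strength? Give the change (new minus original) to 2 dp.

Original: g = 0.203, ΔT = 0.99/(1−0.203) = 1.2422 K.
With doubled lapse-rate: g' = 0.043, ΔT' = 0.99/(1−0.043) = 1.0345 K.
Change = 1.0345 − 1.2422 = -0.21 K.

-0.21 K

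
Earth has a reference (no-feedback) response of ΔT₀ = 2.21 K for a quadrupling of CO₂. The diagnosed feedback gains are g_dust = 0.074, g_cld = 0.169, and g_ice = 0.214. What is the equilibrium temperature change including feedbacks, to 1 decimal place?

Total gain g = 0.074 + 0.169 + 0.214 = 0.457.
Amplification A = 1/(1 − 0.457) = 1.842.
ΔT = 2.21 × 1.842 = 4.1 K.

4.1 K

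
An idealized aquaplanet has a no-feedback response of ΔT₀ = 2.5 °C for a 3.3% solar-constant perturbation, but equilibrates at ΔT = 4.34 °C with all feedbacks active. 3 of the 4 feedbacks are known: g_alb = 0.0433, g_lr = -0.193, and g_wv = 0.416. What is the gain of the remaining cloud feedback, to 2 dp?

0.16

Amplification A = ΔT/ΔT₀ = 4.34/2.5 = 1.736.
Total gain g = 1 − 1/A = 1 − 1/1.736 = 0.424.
Known gains sum to 0.0433 − 0.193 + 0.416 = 0.2663.
g_cld = 0.424 − 0.2663 = 0.16.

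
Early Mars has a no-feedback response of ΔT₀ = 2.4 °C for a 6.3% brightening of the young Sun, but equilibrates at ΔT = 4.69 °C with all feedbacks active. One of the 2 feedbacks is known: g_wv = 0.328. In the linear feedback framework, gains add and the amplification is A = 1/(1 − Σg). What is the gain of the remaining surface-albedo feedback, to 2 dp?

0.16

Amplification A = ΔT/ΔT₀ = 4.69/2.4 = 1.954.
Total gain g = 1 − 1/A = 1 − 1/1.954 = 0.4882.
The known gain is 0.328.
g_alb = 0.4882 − 0.328 = 0.16.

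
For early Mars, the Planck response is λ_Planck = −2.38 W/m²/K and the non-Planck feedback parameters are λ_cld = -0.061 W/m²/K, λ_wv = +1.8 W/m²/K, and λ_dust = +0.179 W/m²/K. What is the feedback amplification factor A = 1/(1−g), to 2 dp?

Convert to gains: g_cld = -0.061/2.38 = -0.02563; g_wv = 1.8/2.38 = 0.7563; g_dust = 0.179/2.38 = 0.07521.
Total gain g = 0.80588.
A = 1/(1 − 0.80588) = 5.15.

5.15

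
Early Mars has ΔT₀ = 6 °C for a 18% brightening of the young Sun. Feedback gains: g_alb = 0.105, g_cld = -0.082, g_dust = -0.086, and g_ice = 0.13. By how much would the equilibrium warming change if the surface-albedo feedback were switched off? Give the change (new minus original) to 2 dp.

Original: g = 0.067, ΔT = 6/(1−0.067) = 6.4309 °C.
Without surface-albedo: g' = -0.038, ΔT' = 6/(1+0.038) = 5.7803 °C.
Change = 5.7803 − 6.4309 = -0.65 °C.

-0.65 °C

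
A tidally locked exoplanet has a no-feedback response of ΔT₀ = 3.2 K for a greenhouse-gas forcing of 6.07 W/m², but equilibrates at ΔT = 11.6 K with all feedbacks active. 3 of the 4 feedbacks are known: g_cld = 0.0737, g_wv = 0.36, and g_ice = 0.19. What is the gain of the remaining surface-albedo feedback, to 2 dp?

0.10

Amplification A = ΔT/ΔT₀ = 11.6/3.2 = 3.625.
Total gain g = 1 − 1/A = 1 − 1/3.625 = 0.7241.
Known gains sum to 0.0737 + 0.36 + 0.19 = 0.6237.
g_alb = 0.7241 − 0.6237 = 0.10.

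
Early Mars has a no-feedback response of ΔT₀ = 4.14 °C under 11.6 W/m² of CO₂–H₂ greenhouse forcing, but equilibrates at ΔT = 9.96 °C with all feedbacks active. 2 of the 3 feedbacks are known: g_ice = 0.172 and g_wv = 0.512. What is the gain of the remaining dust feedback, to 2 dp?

Amplification A = ΔT/ΔT₀ = 9.96/4.14 = 2.406.
Total gain g = 1 − 1/A = 1 − 1/2.406 = 0.5844.
Known gains sum to 0.172 + 0.512 = 0.684.
g_dust = 0.5844 − 0.684 = -0.10.

-0.10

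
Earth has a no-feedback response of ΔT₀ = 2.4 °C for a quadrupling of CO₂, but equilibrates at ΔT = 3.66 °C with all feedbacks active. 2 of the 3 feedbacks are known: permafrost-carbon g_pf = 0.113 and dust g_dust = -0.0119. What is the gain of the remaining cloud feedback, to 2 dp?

0.24

Amplification A = ΔT/ΔT₀ = 3.66/2.4 = 1.525.
Total gain g = 1 − 1/A = 1 − 1/1.525 = 0.3443.
Known gains sum to 0.113 − 0.0119 = 0.1011.
g_cld = 0.3443 − 0.1011 = 0.24.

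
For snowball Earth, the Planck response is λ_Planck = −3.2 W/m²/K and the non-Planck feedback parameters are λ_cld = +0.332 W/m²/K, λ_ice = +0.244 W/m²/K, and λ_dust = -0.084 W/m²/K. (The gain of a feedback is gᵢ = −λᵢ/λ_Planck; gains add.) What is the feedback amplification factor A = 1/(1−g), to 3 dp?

1.182

Convert to gains: g_cld = 0.332/3.2 = 0.1037; g_ice = 0.244/3.2 = 0.07625; g_dust = -0.084/3.2 = -0.02625.
Total gain g = 0.1537.
A = 1/(1 − 0.1537) = 1.182.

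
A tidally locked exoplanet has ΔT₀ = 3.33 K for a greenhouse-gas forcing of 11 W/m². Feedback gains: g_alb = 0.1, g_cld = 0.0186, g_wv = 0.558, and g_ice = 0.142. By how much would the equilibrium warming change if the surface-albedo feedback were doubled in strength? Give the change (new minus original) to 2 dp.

Original: g = 0.8186, ΔT = 3.33/(1−0.8186) = 18.3572 K.
With doubled surface-albedo: g' = 0.9186, ΔT' = 3.33/(1−0.9186) = 40.9091 K.
Change = 40.9091 − 18.3572 = 22.55 K.

22.55 K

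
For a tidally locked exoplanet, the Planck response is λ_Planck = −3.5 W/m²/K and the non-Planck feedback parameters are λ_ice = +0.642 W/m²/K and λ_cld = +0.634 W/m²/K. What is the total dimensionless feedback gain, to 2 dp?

Convert to gains: g_ice = 0.642/3.5 = 0.1834; g_cld = 0.634/3.5 = 0.1811.
Total gain g = 0.3645.

0.36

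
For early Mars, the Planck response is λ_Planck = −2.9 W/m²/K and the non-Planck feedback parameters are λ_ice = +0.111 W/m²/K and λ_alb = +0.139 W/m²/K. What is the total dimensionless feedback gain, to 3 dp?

0.086

Convert to gains: g_ice = 0.111/2.9 = 0.03828; g_alb = 0.139/2.9 = 0.04793.
Total gain g = 0.08621.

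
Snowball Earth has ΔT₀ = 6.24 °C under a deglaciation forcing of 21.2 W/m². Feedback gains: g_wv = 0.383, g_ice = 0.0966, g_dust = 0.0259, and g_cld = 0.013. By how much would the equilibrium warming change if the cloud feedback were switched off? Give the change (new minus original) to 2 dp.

-0.34 °C

Original: g = 0.5185, ΔT = 6.24/(1−0.5185) = 12.9595 °C.
Without cloud: g' = 0.5055, ΔT' = 6.24/(1−0.5055) = 12.6188 °C.
Change = 12.6188 − 12.9595 = -0.34 °C.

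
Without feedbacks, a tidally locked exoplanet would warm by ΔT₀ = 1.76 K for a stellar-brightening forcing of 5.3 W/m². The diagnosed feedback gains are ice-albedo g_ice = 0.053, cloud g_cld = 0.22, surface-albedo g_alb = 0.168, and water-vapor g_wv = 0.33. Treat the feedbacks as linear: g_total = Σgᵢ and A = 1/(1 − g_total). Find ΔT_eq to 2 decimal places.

7.69 K

Total gain g = 0.053 + 0.22 + 0.168 + 0.33 = 0.771.
Amplification A = 1/(1 − 0.771) = 4.367.
ΔT = 1.76 × 4.367 = 7.69 K.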